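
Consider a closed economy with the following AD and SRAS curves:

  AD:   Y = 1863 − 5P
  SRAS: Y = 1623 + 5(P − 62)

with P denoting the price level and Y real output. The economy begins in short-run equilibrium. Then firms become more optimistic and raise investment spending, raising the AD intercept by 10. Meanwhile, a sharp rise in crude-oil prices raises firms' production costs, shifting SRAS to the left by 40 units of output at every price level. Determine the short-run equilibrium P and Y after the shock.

After both shocks: AD is Y = 1873 − 5P and SRAS is Y = 1273 + 5P.
Setting them equal: 600 = 10P, so P = 60.
Y = 1873 − 5·60 = 1573.

P = 60, Y = 1573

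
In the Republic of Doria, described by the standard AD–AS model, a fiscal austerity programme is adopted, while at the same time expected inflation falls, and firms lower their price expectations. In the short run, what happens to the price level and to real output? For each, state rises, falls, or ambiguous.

Price level: falls; output: ambiguous

The first event is a negative demand shock: AD shifts left, which by itself pushes P down and Y down.
The second is a favourable supply shock: SRAS shifts right, which by itself pushes P down and Y up.
Both shocks push P down, so P falls. The two shocks push Y in opposite directions, so the effect on Y is ambiguous.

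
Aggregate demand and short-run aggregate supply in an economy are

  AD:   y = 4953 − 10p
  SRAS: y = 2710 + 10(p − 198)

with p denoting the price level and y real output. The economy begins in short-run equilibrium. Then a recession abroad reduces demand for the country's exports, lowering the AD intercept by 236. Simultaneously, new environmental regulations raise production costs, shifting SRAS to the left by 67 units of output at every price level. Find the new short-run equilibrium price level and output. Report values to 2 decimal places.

After both shocks: AD is y = 4717 − 10p and SRAS is y = 663 + 10p.
Setting them equal: 4054 = 20p, so p = 202.70.
Substituting into AD, y = 2690.00.

p = 202.70, y = 2690.00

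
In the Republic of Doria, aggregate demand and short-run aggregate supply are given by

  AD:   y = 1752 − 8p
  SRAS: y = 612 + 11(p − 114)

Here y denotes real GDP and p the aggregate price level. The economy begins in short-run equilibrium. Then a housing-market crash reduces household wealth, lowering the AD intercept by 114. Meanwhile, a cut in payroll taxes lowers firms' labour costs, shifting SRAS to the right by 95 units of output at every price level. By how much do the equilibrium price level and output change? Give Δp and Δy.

After both shocks: AD is y = 1638 − 8p and SRAS is y = 11p − 547.
Setting them equal: 2185 = 19p, so p = 115.
y = 1638 − 8·115 = 718.
Initially p = 126, y = 744, so Δp = -11 and Δy = -26.

Δp = -11, Δy = -26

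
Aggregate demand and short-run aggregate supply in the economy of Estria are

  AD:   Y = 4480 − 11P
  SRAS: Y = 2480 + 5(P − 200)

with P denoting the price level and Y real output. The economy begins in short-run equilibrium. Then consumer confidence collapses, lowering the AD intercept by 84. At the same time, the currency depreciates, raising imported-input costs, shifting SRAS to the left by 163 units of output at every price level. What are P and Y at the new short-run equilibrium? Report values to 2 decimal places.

P = 192.44, Y = 2279.19

After both shocks: AD is Y = 4396 − 11P and SRAS is Y = 1317 + 5P.
Setting them equal: 3079 = 16P, so P = 192.44.
Substituting into AD, Y = 2279.19.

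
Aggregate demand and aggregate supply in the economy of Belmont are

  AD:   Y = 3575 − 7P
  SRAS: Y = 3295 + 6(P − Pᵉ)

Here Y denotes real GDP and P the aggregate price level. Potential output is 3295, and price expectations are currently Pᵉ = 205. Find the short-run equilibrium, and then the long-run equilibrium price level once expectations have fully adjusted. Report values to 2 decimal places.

Short run: P = 116.15, Y = 2761.92. Long run: P = 40.00.

Short run: with Pᵉ = 205, SRAS is Y = 2065 + 6P. Setting AD = SRAS gives 1510 = 13P, so P = 116.15 and Y = 3575 − 7P = 2761.92.
Output 2761.92 is below potential 3295, so over time expected prices fall and SRAS shifts right until Y returns to 3295.
Long run: Y = 3295 on the AD curve gives 3295 = 3575 − 7P, so P = 40.00.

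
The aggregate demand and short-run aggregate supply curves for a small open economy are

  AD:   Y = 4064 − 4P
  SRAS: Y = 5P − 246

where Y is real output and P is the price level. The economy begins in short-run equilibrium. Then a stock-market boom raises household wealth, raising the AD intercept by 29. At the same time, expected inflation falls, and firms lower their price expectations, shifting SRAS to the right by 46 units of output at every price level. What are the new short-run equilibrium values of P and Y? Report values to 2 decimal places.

P = 477.00, Y = 2185.00

After both shocks: AD is Y = 4093 − 4P and SRAS is Y = 5P − 200.
Setting them equal: 4293 = 9P, so P = 477.00.
Substituting into AD, Y = 2185.00.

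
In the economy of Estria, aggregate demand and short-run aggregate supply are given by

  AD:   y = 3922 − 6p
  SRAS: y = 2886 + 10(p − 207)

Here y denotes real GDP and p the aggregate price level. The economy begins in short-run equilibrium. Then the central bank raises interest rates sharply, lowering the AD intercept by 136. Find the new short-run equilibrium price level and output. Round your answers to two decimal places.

p = 185.63, y = 2672.25

This is a negative demand shock: AD shifts left.
New AD: y = 3786 − 6p.
SRAS can be written y = 816 + 10p.
Set AD = SRAS: 3786 − 6p = 816 + 10p, so 2970 = 16p and p = 185.63.
Substituting into AD, y = 2672.25.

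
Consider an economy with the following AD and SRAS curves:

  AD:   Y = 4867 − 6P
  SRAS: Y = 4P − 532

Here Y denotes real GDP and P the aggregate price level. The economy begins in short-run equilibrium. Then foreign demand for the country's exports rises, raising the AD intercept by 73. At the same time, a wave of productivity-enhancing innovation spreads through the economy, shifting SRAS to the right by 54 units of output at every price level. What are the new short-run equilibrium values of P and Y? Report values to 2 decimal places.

After both shocks: AD is Y = 4940 − 6P and SRAS is Y = 4P − 478.
Setting them equal: 5418 = 10P, so P = 541.80.
Substituting into AD, Y = 1689.20.

P = 541.80, Y = 1689.20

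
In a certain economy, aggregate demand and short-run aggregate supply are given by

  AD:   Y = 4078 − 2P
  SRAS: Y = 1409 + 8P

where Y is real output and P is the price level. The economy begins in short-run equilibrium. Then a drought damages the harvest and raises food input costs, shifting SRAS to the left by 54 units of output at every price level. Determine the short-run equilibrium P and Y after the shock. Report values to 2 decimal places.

This is a negative supply shock: SRAS shifts left.
New SRAS: Y = 1355 + 8P.
Set AD = SRAS: 4078 − 2P = 1355 + 8P, so 2723 = 10P and P = 272.30.
Substituting into AD, Y = 3533.40.

P = 272.30, Y = 3533.40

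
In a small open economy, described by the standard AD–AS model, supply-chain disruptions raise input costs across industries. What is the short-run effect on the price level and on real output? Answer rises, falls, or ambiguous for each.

This is an adverse supply shock: SRAS shifts left.
Moving along the downward-sloping AD curve, P rises and Y falls.

Price level: rises; output: falls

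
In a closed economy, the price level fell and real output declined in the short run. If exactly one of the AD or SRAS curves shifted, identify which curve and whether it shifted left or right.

AD shifted left

P fell and Y fell. An AD shift moves P and Y in the same direction; an SRAS shift moves them in opposite directions.
Here P and Y moved in the same direction, so the AD curve shifted.
Since Y fell, AD shifted left.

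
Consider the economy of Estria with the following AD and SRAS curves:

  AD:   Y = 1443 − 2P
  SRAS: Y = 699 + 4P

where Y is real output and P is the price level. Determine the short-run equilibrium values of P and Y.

P = 124, Y = 1195

Set AD = SRAS: 1443 − 2P = 699 + 4P, so 744 = 6P and P = 124.
Then Y = 1443 − 2·124 = 1195.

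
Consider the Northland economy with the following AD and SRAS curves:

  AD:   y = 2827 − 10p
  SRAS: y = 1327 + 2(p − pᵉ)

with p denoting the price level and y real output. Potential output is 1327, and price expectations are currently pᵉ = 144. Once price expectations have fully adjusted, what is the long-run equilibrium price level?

Long-run p = 150

Short run: with pᵉ = 144, SRAS is y = 1039 + 2p. Setting AD = SRAS gives 1788 = 12p, so p = 149 and y = 2827 − 10·149 = 1337.
Output 1337 is above potential 1327, so over time expected prices rise and SRAS shifts left until y returns to 1327.
Long run: y = 1327 on the AD curve gives 1327 = 2827 − 10p, so p = 150.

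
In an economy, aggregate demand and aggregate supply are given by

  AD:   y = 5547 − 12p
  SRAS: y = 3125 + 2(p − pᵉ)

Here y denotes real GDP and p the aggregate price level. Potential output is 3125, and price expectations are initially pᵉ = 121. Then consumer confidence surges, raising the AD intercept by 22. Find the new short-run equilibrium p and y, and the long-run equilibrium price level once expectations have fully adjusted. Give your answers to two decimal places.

AD shifts right: new AD is y = 5569 − 12p. With pᵉ = 121, SRAS is y = 2883 + 2p.
Short run: 5569 − 12p = 2883 + 2p gives 2686 = 14p, so p = 191.86 and y = 5569 − 12p = 3266.71.
y = 3266.71 is above potential 3125; expectations adjust and SRAS shifts left until y = 3125.
Long run: on the new AD curve, 3125 = 5569 − 12p gives p = 203.67.

Short run: p = 191.86, y = 3266.71. Long run: p = 203.67.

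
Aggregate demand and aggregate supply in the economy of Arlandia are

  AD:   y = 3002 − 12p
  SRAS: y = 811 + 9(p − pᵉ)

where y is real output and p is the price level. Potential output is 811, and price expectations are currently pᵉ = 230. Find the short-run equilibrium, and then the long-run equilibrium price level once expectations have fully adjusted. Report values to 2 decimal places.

Short run: with pᵉ = 230, SRAS is y = 9p − 1259. Setting AD = SRAS gives 4261 = 21p, so p = 202.90 and y = 3002 − 12p = 567.14.
Output 567.14 is below potential 811, so over time expected prices fall and SRAS shifts right until y returns to 811.
Long run: y = 811 on the AD curve gives 811 = 3002 − 12p, so p = 182.58.

Short run: p = 202.90, y = 567.14. Long run: p = 182.58.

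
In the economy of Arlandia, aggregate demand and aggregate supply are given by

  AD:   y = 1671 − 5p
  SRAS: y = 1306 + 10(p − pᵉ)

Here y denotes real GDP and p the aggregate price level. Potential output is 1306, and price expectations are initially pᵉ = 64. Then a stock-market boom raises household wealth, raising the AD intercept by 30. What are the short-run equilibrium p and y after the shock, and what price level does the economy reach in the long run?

Short run: p = 69, y = 1356. Long run: p = 79.

AD shifts right: new AD is y = 1701 − 5p. With pᵉ = 64, SRAS is y = 666 + 10p.
Short run: 1701 − 5p = 666 + 10p gives 1035 = 15p, so p = 69 and y = 1701 − 5·69 = 1356.
y = 1356 is above potential 1306; expectations adjust and SRAS shifts left until y = 1306.
Long run: on the new AD curve, 1306 = 1701 − 5p gives p = 79.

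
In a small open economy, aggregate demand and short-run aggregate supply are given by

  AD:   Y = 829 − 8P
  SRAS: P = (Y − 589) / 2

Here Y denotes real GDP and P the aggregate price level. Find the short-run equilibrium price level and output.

P = 24, Y = 637

Rearrange SRAS to Y = 589 + 2P.
Set AD = SRAS: 829 − 8P = 589 + 2P, so 240 = 10P and P = 24.
Then Y = 829 − 8·24 = 637.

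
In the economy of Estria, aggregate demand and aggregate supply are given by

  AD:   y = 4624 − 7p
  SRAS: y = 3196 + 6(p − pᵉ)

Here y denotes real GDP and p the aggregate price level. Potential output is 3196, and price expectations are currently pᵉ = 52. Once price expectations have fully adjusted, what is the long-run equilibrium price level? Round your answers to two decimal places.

Long-run p = 204.00

Short run: with pᵉ = 52, SRAS is y = 2884 + 6p. Setting AD = SRAS gives 1740 = 13p, so p = 133.85 and y = 4624 − 7p = 3687.08.
Output 3687.08 is above potential 3196, so over time expected prices rise and SRAS shifts left until y returns to 3196.
Long run: y = 3196 on the AD curve gives 3196 = 4624 − 7p, so p = 204.00.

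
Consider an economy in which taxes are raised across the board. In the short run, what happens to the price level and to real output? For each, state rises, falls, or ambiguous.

This is a negative demand shock: AD shifts left.
Moving along the upward-sloping SRAS curve, P falls and Y falls.

Price level: falls; output: falls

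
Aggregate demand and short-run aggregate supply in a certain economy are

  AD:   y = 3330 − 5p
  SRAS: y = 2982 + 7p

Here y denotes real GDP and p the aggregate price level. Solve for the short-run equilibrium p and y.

Set AD = SRAS: 3330 − 5p = 2982 + 7p, so 348 = 12p and p = 29.
Then y = 3330 − 5·29 = 3185.

p = 29, y = 3185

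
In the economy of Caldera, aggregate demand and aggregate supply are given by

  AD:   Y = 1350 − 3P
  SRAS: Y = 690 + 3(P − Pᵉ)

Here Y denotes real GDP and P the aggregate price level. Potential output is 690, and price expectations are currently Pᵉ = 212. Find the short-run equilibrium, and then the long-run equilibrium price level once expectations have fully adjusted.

Short run: P = 216, Y = 702. Long run: P = 220.

Short run: with Pᵉ = 212, SRAS is Y = 54 + 3P. Setting AD = SRAS gives 1296 = 6P, so P = 216 and Y = 1350 − 3·216 = 702.
Output 702 is above potential 690, so over time expected prices rise and SRAS shifts left until Y returns to 690.
Long run: Y = 690 on the AD curve gives 690 = 1350 − 3P, so P = 220.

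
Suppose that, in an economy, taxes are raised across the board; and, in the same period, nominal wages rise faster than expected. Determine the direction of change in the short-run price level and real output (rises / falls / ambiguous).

The first event is a negative demand shock: AD shifts left, which by itself pushes P down and Y down.
The second is an adverse supply shock: SRAS shifts left, which by itself pushes P up and Y down.
The two shocks push P in opposite directions, so the effect on P is ambiguous. Both shocks push Y down, so Y falls.

Price level: ambiguous; output: falls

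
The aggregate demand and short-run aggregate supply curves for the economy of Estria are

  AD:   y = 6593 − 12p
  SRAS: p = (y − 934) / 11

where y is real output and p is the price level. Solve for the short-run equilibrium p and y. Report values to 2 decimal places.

p = 246.04, y = 3640.48

Rearrange SRAS to y = 934 + 11p.
Set AD = SRAS: 6593 − 12p = 934 + 11p, so 5659 = 23p and p = 246.04.
Substituting into AD, y = 6593 − 12p = 3640.48.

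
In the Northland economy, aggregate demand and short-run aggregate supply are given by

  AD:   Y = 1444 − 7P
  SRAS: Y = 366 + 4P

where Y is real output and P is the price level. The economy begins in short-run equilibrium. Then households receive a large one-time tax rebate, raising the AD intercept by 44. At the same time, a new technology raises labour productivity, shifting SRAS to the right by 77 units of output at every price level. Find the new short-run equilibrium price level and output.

P = 95, Y = 823

After both shocks: AD is Y = 1488 − 7P and SRAS is Y = 443 + 4P.
Setting them equal: 1045 = 11P, so P = 95.
Y = 1488 − 7·95 = 823.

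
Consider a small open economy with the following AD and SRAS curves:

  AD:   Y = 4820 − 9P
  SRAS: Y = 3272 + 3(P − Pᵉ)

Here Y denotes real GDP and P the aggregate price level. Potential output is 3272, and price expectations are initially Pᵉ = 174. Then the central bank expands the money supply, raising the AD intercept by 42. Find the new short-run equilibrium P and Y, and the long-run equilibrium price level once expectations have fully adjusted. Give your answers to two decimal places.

AD shifts right: new AD is Y = 4862 − 9P. With Pᵉ = 174, SRAS is Y = 2750 + 3P.
Short run: 4862 − 9P = 2750 + 3P gives 2112 = 12P, so P = 176.00 and Y = 4862 − 9P = 3278.00.
Y = 3278.00 is above potential 3272; expectations adjust and SRAS shifts left until Y = 3272.
Long run: on the new AD curve, 3272 = 4862 − 9P gives P = 176.67.

Short run: P = 176.00, Y = 3278.00. Long run: P = 176.67.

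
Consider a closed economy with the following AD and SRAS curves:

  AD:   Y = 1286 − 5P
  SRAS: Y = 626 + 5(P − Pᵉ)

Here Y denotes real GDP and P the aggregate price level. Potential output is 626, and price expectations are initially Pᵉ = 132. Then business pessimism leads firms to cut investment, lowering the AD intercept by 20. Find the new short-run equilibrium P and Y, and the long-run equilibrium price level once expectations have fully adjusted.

Short run: P = 130, Y = 616. Long run: P = 128.

AD shifts left: new AD is Y = 1266 − 5P. With Pᵉ = 132, SRAS is Y = 5P − 34.
Short run: 1266 − 5P = 5P − 34 gives 1300 = 10P, so P = 130 and Y = 1266 − 5·130 = 616.
Y = 616 is below potential 626; expectations adjust and SRAS shifts right until Y = 626.
Long run: on the new AD curve, 626 = 1266 − 5P gives P = 128.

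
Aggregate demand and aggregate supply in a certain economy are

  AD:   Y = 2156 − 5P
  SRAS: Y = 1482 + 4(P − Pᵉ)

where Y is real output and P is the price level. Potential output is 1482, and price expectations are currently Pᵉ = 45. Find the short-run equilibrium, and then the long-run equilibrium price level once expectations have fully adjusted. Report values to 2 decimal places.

Short run: P = 94.89, Y = 1681.56. Long run: P = 134.80.

Short run: with Pᵉ = 45, SRAS is Y = 1302 + 4P. Setting AD = SRAS gives 854 = 9P, so P = 94.89 and Y = 2156 − 5P = 1681.56.
Output 1681.56 is above potential 1482, so over time expected prices rise and SRAS shifts left until Y returns to 1482.
Long run: Y = 1482 on the AD curve gives 1482 = 2156 − 5P, so P = 134.80.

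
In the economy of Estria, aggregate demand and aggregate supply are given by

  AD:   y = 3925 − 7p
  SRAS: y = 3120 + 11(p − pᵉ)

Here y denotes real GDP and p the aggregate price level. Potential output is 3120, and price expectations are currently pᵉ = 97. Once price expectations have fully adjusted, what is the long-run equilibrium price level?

Long-run p = 115

Short run: with pᵉ = 97, SRAS is y = 2053 + 11p. Setting AD = SRAS gives 1872 = 18p, so p = 104 and y = 3925 − 7·104 = 3197.
Output 3197 is above potential 3120, so over time expected prices rise and SRAS shifts left until y returns to 3120.
Long run: y = 3120 on the AD curve gives 3120 = 3925 − 7p, so p = 115.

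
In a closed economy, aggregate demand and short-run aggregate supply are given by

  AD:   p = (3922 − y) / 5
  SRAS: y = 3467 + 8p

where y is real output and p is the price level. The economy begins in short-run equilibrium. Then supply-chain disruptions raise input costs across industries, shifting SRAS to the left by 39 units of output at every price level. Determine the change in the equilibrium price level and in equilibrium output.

Δp = +3, Δy = -15

This is a negative supply shock: SRAS shifts left.
New SRAS: y = 3428 + 8p.
Set AD = SRAS: 3922 − 5p = 3428 + 8p, so 494 = 13p and p = 38.
y = 3922 − 5·38 = 3732.
Initially p = 35, y = 3747, so Δp = +3 and Δy = -15.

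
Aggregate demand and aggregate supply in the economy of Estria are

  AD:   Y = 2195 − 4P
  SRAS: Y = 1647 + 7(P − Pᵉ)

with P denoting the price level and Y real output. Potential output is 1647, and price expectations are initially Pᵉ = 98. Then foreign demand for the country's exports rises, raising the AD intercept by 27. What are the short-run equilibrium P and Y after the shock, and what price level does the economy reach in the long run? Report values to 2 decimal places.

AD shifts right: new AD is Y = 2222 − 4P. With Pᵉ = 98, SRAS is Y = 961 + 7P.
Short run: 2222 − 4P = 961 + 7P gives 1261 = 11P, so P = 114.64 and Y = 2222 − 4P = 1763.45.
Y = 1763.45 is above potential 1647; expectations adjust and SRAS shifts left until Y = 1647.
Long run: on the new AD curve, 1647 = 2222 − 4P gives P = 143.75.

Short run: P = 114.64, Y = 1763.45. Long run: P = 143.75.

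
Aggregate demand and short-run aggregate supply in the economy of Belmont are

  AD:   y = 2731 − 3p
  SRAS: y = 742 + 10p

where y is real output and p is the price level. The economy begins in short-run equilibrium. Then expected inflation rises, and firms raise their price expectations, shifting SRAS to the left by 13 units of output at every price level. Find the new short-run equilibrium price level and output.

This is a negative supply shock: SRAS shifts left.
New SRAS: y = 729 + 10p.
Set AD = SRAS: 2731 − 3p = 729 + 10p, so 2002 = 13p and p = 154.
y = 2731 − 3·154 = 2269.

p = 154, y = 2269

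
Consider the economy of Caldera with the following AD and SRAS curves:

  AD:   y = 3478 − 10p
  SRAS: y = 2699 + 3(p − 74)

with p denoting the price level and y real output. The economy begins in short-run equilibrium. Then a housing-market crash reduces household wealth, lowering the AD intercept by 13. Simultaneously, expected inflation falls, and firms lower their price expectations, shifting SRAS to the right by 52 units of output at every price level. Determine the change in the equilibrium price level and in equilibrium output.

Δp = -5, Δy = +37

After both shocks: AD is y = 3465 − 10p and SRAS is y = 2529 + 3p.
Setting them equal: 936 = 13p, so p = 72.
y = 3465 − 10·72 = 2745.
Initially p = 77, y = 2708, so Δp = -5 and Δy = +37.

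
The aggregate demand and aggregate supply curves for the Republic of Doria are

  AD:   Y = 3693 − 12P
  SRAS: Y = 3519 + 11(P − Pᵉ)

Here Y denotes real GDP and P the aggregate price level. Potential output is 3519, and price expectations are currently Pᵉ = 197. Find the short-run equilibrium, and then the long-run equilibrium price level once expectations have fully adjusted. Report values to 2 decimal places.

Short run: P = 101.78, Y = 2471.61. Long run: P = 14.50.

Short run: with Pᵉ = 197, SRAS is Y = 1352 + 11P. Setting AD = SRAS gives 2341 = 23P, so P = 101.78 and Y = 3693 − 12P = 2471.61.
Output 2471.61 is below potential 3519, so over time expected prices fall and SRAS shifts right until Y returns to 3519.
Long run: Y = 3519 on the AD curve gives 3519 = 3693 − 12P, so P = 14.50.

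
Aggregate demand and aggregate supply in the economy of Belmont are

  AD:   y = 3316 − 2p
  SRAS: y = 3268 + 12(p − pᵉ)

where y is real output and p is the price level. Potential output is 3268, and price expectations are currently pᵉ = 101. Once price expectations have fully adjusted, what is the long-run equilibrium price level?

Long-run p = 24

Short run: with pᵉ = 101, SRAS is y = 2056 + 12p. Setting AD = SRAS gives 1260 = 14p, so p = 90 and y = 3316 − 2·90 = 3136.
Output 3136 is below potential 3268, so over time expected prices fall and SRAS shifts right until y returns to 3268.
Long run: y = 3268 on the AD curve gives 3268 = 3316 − 2p, so p = 24.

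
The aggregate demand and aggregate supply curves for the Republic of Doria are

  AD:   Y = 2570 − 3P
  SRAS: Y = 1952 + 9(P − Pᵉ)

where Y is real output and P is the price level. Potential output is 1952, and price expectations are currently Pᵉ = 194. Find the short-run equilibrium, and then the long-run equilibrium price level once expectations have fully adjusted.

Short run: with Pᵉ = 194, SRAS is Y = 206 + 9P. Setting AD = SRAS gives 2364 = 12P, so P = 197 and Y = 2570 − 3·197 = 1979.
Output 1979 is above potential 1952, so over time expected prices rise and SRAS shifts left until Y returns to 1952.
Long run: Y = 1952 on the AD curve gives 1952 = 2570 − 3P, so P = 206.

Short run: P = 197, Y = 1979. Long run: P = 206.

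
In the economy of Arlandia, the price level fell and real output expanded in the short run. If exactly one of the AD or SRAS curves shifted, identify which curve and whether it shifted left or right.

SRAS shifted right

P fell and Y rose. An AD shift moves P and Y in the same direction; an SRAS shift moves them in opposite directions.
Here P and Y moved in opposite directions, so the SRAS curve shifted.
Since Y rose, SRAS shifted right.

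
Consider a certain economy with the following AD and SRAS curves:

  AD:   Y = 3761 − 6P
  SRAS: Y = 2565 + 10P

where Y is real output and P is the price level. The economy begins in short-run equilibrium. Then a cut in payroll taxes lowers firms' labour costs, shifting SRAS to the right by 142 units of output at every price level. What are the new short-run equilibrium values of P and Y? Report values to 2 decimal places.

This is a positive supply shock: SRAS shifts right.
New SRAS: Y = 2707 + 10P.
Set AD = SRAS: 3761 − 6P = 2707 + 10P, so 1054 = 16P and P = 65.88.
Substituting into AD, Y = 3365.75.

P = 65.88, Y = 3365.75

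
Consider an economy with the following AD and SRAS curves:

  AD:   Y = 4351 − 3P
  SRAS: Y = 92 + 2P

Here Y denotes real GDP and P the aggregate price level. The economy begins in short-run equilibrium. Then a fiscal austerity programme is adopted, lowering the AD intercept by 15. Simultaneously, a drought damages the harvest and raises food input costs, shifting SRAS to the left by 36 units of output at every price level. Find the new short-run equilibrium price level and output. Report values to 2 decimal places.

P = 856.00, Y = 1768.00

After both shocks: AD is Y = 4336 − 3P and SRAS is Y = 56 + 2P.
Setting them equal: 4280 = 5P, so P = 856.00.
Substituting into AD, Y = 1768.00.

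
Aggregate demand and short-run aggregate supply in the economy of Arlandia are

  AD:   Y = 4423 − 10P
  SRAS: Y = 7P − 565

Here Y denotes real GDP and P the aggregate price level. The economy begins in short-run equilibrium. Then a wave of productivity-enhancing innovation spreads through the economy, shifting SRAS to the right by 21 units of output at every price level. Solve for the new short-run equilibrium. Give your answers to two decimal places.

P = 292.18, Y = 1501.24

This is a positive supply shock: SRAS shifts right.
New SRAS: Y = 7P − 544.
Set AD = SRAS: 4423 − 10P = 7P − 544, so 4967 = 17P and P = 292.18.
Substituting into AD, Y = 1501.24.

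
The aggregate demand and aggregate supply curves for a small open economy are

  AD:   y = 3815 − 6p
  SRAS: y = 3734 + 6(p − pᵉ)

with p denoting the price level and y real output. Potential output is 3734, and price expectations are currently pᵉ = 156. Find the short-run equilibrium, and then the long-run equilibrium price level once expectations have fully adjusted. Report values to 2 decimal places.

Short run: with pᵉ = 156, SRAS is y = 2798 + 6p. Setting AD = SRAS gives 1017 = 12p, so p = 84.75 and y = 3815 − 6p = 3306.50.
Output 3306.50 is below potential 3734, so over time expected prices fall and SRAS shifts right until y returns to 3734.
Long run: y = 3734 on the AD curve gives 3734 = 3815 − 6p, so p = 13.50.

Short run: p = 84.75, y = 3306.50. Long run: p = 13.50.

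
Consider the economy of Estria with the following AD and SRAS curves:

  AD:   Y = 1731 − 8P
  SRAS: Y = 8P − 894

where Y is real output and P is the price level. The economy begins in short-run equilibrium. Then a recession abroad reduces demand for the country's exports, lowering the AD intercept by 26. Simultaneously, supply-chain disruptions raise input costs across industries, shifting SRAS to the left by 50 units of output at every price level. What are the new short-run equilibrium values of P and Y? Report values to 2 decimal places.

P = 165.56, Y = 380.50

After both shocks: AD is Y = 1705 − 8P and SRAS is Y = 8P − 944.
Setting them equal: 2649 = 16P, so P = 165.56.
Substituting into AD, Y = 380.50.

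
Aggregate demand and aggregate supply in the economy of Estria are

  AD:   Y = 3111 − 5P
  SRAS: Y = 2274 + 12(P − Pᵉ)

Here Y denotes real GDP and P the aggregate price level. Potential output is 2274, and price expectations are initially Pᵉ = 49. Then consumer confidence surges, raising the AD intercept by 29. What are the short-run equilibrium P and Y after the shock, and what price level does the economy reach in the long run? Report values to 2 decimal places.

Short run: P = 85.53, Y = 2712.35. Long run: P = 173.20.

AD shifts right: new AD is Y = 3140 − 5P. With Pᵉ = 49, SRAS is Y = 1686 + 12P.
Short run: 3140 − 5P = 1686 + 12P gives 1454 = 17P, so P = 85.53 and Y = 3140 − 5P = 2712.35.
Y = 2712.35 is above potential 2274; expectations adjust and SRAS shifts left until Y = 2274.
Long run: on the new AD curve, 2274 = 3140 − 5P gives P = 173.20.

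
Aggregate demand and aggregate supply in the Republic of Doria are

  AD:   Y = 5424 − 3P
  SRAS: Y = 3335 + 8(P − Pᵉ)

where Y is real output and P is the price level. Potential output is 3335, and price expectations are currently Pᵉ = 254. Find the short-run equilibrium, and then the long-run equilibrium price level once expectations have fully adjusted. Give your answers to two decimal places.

Short run: with Pᵉ = 254, SRAS is Y = 1303 + 8P. Setting AD = SRAS gives 4121 = 11P, so P = 374.64 and Y = 5424 − 3P = 4300.09.
Output 4300.09 is above potential 3335, so over time expected prices rise and SRAS shifts left until Y returns to 3335.
Long run: Y = 3335 on the AD curve gives 3335 = 5424 − 3P, so P = 696.33.

Short run: P = 374.64, Y = 4300.09. Long run: P = 696.33.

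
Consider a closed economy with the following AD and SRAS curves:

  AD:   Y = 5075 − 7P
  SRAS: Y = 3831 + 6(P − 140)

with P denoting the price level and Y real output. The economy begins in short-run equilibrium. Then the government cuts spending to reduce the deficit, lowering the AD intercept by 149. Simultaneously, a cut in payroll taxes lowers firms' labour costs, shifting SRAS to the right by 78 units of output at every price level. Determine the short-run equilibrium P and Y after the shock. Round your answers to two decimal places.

P = 142.85, Y = 3926.08

After both shocks: AD is Y = 4926 − 7P and SRAS is Y = 3069 + 6P.
Setting them equal: 1857 = 13P, so P = 142.85.
Substituting into AD, Y = 3926.08.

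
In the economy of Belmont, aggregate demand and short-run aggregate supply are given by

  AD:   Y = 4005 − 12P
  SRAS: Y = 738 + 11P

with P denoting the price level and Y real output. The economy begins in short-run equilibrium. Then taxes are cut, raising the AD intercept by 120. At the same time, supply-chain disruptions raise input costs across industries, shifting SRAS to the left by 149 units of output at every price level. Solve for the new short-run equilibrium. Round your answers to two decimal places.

P = 153.74, Y = 2280.13

After both shocks: AD is Y = 4125 − 12P and SRAS is Y = 589 + 11P.
Setting them equal: 3536 = 23P, so P = 153.74.
Substituting into AD, Y = 2280.13.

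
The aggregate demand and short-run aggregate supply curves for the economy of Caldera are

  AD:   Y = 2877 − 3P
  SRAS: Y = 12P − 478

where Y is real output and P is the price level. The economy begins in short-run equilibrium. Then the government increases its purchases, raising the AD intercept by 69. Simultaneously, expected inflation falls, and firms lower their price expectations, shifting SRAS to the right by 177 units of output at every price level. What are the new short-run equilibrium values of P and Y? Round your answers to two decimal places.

P = 216.47, Y = 2296.60

After both shocks: AD is Y = 2946 − 3P and SRAS is Y = 12P − 301.
Setting them equal: 3247 = 15P, so P = 216.47.
Substituting into AD, Y = 2296.60.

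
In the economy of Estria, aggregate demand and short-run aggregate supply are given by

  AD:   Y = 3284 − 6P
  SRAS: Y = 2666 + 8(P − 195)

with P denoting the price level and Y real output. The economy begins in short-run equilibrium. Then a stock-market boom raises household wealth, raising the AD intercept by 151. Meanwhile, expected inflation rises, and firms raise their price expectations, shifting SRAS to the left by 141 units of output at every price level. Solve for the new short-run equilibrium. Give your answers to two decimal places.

P = 176.43, Y = 2376.43

After both shocks: AD is Y = 3435 − 6P and SRAS is Y = 965 + 8P.
Setting them equal: 2470 = 14P, so P = 176.43.
Substituting into AD, Y = 2376.43.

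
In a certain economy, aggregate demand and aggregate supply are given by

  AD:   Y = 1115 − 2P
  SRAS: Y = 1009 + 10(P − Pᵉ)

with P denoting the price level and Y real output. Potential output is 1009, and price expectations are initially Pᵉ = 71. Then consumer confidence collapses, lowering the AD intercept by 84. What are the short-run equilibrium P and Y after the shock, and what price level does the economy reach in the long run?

AD shifts left: new AD is Y = 1031 − 2P. With Pᵉ = 71, SRAS is Y = 299 + 10P.
Short run: 1031 − 2P = 299 + 10P gives 732 = 12P, so P = 61 and Y = 1031 − 2·61 = 909.
Y = 909 is below potential 1009; expectations adjust and SRAS shifts right until Y = 1009.
Long run: on the new AD curve, 1009 = 1031 − 2P gives P = 11.

Short run: P = 61, Y = 909. Long run: P = 11.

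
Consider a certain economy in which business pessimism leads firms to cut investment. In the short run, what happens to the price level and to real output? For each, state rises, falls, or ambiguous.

This is a negative demand shock: AD shifts left.
Moving along the upward-sloping SRAS curve, P falls and Y falls.

Price level: falls; output: falls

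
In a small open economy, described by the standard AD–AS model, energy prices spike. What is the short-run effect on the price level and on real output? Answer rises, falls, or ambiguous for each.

Price level: rises; output: falls

This is an adverse supply shock: SRAS shifts left.
Moving along the downward-sloping AD curve, P rises and Y falls.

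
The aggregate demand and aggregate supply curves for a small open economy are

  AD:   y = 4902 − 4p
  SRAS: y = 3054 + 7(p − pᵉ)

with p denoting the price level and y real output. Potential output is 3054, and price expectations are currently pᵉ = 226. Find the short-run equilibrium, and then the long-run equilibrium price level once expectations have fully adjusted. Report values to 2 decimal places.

Short run: p = 311.82, y = 3654.73. Long run: p = 462.00.

Short run: with pᵉ = 226, SRAS is y = 1472 + 7p. Setting AD = SRAS gives 3430 = 11p, so p = 311.82 and y = 4902 − 4p = 3654.73.
Output 3654.73 is above potential 3054, so over time expected prices rise and SRAS shifts left until y returns to 3054.
Long run: y = 3054 on the AD curve gives 3054 = 4902 − 4p, so p = 462.00.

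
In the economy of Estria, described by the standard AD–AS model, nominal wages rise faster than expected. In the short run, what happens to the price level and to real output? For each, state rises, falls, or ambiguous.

Price level: rises; output: falls

This is an adverse supply shock: SRAS shifts left.
Moving along the downward-sloping AD curve, P rises and Y falls.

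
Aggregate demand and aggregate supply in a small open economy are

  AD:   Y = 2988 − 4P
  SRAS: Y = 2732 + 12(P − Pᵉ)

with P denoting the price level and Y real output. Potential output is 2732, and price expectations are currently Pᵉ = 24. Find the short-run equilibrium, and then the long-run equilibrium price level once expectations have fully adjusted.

Short run: P = 34, Y = 2852. Long run: P = 64.

Short run: with Pᵉ = 24, SRAS is Y = 2444 + 12P. Setting AD = SRAS gives 544 = 16P, so P = 34 and Y = 2988 − 4·34 = 2852.
Output 2852 is above potential 2732, so over time expected prices rise and SRAS shifts left until Y returns to 2732.
Long run: Y = 2732 on the AD curve gives 2732 = 2988 − 4P, so P = 64.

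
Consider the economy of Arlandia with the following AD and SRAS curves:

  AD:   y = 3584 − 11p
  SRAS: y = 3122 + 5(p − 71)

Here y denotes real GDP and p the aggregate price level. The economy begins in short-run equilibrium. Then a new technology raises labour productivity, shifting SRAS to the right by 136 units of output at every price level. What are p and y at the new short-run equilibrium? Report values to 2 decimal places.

p = 42.56, y = 3115.81

This is a positive supply shock: SRAS shifts right.
New SRAS: y = 2903 + 5p.
Set AD = SRAS: 3584 − 11p = 2903 + 5p, so 681 = 16p and p = 42.56.
Substituting into AD, y = 3115.81.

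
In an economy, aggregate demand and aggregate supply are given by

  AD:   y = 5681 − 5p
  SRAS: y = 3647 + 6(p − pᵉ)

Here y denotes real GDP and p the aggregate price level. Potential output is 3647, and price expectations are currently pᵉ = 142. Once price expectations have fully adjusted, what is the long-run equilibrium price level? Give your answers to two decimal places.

Short run: with pᵉ = 142, SRAS is y = 2795 + 6p. Setting AD = SRAS gives 2886 = 11p, so p = 262.36 and y = 5681 − 5p = 4369.18.
Output 4369.18 is above potential 3647, so over time expected prices rise and SRAS shifts left until y returns to 3647.
Long run: y = 3647 on the AD curve gives 3647 = 5681 − 5p, so p = 406.80.

Long-run p = 406.80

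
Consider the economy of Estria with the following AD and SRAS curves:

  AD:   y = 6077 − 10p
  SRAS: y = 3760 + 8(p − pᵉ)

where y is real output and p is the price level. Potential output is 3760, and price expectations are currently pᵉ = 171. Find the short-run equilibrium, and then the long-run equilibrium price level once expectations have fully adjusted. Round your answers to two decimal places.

Short run: with pᵉ = 171, SRAS is y = 2392 + 8p. Setting AD = SRAS gives 3685 = 18p, so p = 204.72 and y = 6077 − 10p = 4029.78.
Output 4029.78 is above potential 3760, so over time expected prices rise and SRAS shifts left until y returns to 3760.
Long run: y = 3760 on the AD curve gives 3760 = 6077 − 10p, so p = 231.70.

Short run: p = 204.72, y = 4029.78. Long run: p = 231.70.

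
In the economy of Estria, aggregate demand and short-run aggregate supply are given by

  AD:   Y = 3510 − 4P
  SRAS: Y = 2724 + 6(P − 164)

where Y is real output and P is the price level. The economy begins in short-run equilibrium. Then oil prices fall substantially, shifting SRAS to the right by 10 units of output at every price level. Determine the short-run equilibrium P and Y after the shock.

P = 176, Y = 2806

This is a positive supply shock: SRAS shifts right.
New SRAS: Y = 1750 + 6P.
Set AD = SRAS: 3510 − 4P = 1750 + 6P, so 1760 = 10P and P = 176.
Y = 3510 − 4·176 = 2806.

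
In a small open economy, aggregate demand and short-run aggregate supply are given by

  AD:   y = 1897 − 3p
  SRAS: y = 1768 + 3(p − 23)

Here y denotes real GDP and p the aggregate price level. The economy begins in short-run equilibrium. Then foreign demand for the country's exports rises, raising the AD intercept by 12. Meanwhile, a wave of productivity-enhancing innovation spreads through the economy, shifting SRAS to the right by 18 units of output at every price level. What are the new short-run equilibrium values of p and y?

p = 32, y = 1813

After both shocks: AD is y = 1909 − 3p and SRAS is y = 1717 + 3p.
Setting them equal: 192 = 6p, so p = 32.
y = 1909 − 3·32 = 1813.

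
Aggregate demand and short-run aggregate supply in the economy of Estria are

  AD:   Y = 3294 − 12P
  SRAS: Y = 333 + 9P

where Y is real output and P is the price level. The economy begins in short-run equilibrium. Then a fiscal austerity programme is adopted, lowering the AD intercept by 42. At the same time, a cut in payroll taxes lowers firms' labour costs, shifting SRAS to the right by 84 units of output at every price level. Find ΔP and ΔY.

ΔP = -6, ΔY = +30

After both shocks: AD is Y = 3252 − 12P and SRAS is Y = 417 + 9P.
Setting them equal: 2835 = 21P, so P = 135.
Y = 3252 − 12·135 = 1632.
Initially P = 141, Y = 1602, so ΔP = -6 and ΔY = +30.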